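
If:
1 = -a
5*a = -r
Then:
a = -1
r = 5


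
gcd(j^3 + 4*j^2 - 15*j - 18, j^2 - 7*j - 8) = j + 1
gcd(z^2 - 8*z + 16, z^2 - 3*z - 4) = z - 4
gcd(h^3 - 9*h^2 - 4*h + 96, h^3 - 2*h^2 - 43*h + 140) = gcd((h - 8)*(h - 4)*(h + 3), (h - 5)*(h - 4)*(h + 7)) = h - 4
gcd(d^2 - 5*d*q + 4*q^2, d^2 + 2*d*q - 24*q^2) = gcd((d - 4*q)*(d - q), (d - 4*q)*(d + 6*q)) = -d + 4*q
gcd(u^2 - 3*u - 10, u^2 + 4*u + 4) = u + 2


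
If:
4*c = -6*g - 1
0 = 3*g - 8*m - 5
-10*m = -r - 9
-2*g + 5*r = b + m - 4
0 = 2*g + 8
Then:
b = -1097/8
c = 23/4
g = -4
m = -17/8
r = -121/4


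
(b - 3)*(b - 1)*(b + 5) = b^3 + b^2 - 17*b + 15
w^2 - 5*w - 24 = (w - 8)*(w + 3)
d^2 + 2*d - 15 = (d - 3)*(d + 5)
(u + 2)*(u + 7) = u^2 + 9*u + 14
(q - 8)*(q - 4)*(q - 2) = q^3 - 14*q^2 + 56*q - 64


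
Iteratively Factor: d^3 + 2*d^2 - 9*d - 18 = (d + 3)*(d^2 - d - 6) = (d - 3)*(d + 3)*(d + 2)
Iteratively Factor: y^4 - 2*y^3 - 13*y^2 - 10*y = (y + 2)*(y^3 - 4*y^2 - 5*y) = (y - 5)*(y + 2)*(y^2 + y) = (y - 5)*(y + 1)*(y + 2)*(y)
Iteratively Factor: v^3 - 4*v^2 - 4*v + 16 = (v - 4)*(v^2 - 4) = (v - 4)*(v + 2)*(v - 2)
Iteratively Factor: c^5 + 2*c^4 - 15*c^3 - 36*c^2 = (c + 3)*(c^4 - c^3 - 12*c^2) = c*(c + 3)*(c^3 - c^2 - 12*c) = c^2*(c + 3)*(c^2 - c - 12) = c^2*(c - 4)*(c + 3)*(c + 3)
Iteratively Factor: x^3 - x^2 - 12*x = (x - 4)*(x^2 + 3*x) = x*(x - 4)*(x + 3)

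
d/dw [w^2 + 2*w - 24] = 2*w + 2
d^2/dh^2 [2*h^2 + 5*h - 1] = 4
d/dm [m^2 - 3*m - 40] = 2*m - 3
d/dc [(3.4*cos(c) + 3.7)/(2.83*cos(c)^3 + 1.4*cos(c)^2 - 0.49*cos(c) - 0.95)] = (19.244*cos(c)^3 + 36.173*cos(c)^2 + 10.36*cos(c) + 1.417)*sin(c)/(8.0089*cos(c)^6 + 7.924*cos(c)^5 - 0.8134*cos(c)^4 - 6.749*cos(c)^3 - 2.4199*cos(c)^2 + 0.931*cos(c) + 0.9025)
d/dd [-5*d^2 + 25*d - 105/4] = 25 - 10*d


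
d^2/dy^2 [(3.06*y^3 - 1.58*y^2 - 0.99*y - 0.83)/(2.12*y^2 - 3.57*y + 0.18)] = (-1.13686837721616e-13*y^4 + 42.84834*y^3 - 30.56268*y^2 + 40.5522*y - 21.89781)/(9.528128*y^6 - 48.135024*y^5 + 83.48454*y^4 - 53.673165*y^3 + 7.08831*y^2 - 0.347004*y + 0.005832)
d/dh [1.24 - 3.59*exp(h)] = -3.59*exp(h)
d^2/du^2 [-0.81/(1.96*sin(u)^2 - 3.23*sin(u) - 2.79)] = (-12.446784*sin(u)^4 + 15.383844*sin(u)^3 - 7.498089*sin(u)^2 - 23.468211*sin(u) + 25.760106)/(-1.96*sin(u)^2 + 3.23*sin(u) + 2.79)^3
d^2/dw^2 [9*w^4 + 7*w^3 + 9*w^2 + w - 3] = 108*w^2 + 42*w + 18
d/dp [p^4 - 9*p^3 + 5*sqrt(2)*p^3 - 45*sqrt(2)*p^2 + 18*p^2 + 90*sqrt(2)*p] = 4*p^3 - 27*p^2 + 15*sqrt(2)*p^2 - 90*sqrt(2)*p + 36*p + 90*sqrt(2)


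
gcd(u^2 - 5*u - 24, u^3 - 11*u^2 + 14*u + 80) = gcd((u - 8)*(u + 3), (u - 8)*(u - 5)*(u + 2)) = u - 8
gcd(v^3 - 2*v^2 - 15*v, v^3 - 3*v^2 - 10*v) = v^2 - 5*v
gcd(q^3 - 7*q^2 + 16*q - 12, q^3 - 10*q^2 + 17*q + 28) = 1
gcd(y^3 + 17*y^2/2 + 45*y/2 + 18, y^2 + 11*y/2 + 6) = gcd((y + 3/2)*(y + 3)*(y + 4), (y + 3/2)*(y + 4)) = y^2 + 11*y/2 + 6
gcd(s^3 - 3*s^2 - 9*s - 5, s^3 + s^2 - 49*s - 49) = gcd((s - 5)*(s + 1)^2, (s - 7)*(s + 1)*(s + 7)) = s + 1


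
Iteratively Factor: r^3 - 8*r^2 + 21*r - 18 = (r - 2)*(r^2 - 6*r + 9) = (r - 3)*(r - 2)*(r - 3)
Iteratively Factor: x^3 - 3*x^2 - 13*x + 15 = (x - 1)*(x^2 - 2*x - 15) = (x - 5)*(x - 1)*(x + 3)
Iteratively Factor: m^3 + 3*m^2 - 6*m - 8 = (m + 4)*(m^2 - m - 2) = (m + 1)*(m + 4)*(m - 2)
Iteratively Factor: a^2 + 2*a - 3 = (a + 3)*(a - 1)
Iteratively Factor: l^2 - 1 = (l + 1)*(l - 1)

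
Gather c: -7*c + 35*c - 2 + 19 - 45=28*c - 28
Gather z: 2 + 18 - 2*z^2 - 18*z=-2*z^2 - 18*z + 20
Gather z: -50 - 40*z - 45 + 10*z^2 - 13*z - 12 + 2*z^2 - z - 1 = 12*z^2 - 54*z - 108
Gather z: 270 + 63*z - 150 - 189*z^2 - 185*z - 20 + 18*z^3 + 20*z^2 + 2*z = 18*z^3 - 169*z^2 - 120*z + 100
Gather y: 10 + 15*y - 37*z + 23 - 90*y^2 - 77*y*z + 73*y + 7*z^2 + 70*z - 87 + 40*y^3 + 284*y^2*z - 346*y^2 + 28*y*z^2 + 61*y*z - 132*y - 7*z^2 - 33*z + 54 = 40*y^3 + y^2*(284*z - 436) + y*(28*z^2 - 16*z - 44)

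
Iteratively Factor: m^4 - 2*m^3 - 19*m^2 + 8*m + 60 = (m + 3)*(m^3 - 5*m^2 - 4*m + 20) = (m + 2)*(m + 3)*(m^2 - 7*m + 10) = (m - 2)*(m + 2)*(m + 3)*(m - 5)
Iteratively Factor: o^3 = (o)*(o^2) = o^2*(o)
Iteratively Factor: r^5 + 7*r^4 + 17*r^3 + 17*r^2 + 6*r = (r + 1)*(r^4 + 6*r^3 + 11*r^2 + 6*r) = (r + 1)^2*(r^3 + 5*r^2 + 6*r) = (r + 1)^2*(r + 3)*(r^2 + 2*r) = r*(r + 1)^2*(r + 3)*(r + 2)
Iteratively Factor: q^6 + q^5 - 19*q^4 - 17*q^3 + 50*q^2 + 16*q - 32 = (q + 4)*(q^5 - 3*q^4 - 7*q^3 + 11*q^2 + 6*q - 8) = (q - 4)*(q + 4)*(q^4 + q^3 - 3*q^2 - q + 2) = (q - 4)*(q - 1)*(q + 4)*(q^3 + 2*q^2 - q - 2) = (q - 4)*(q - 1)^2*(q + 4)*(q^2 + 3*q + 2) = (q - 4)*(q - 1)^2*(q + 1)*(q + 4)*(q + 2)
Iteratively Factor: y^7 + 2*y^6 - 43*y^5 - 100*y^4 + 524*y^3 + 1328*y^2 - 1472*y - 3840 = (y - 4)*(y^6 + 6*y^5 - 19*y^4 - 176*y^3 - 180*y^2 + 608*y + 960) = (y - 4)*(y + 4)*(y^5 + 2*y^4 - 27*y^3 - 68*y^2 + 92*y + 240) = (y - 4)*(y + 3)*(y + 4)*(y^4 - y^3 - 24*y^2 + 4*y + 80) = (y - 4)*(y + 2)*(y + 3)*(y + 4)*(y^3 - 3*y^2 - 18*y + 40) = (y - 4)*(y + 2)*(y + 3)*(y + 4)^2*(y^2 - 7*y + 10) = (y - 4)*(y - 2)*(y + 2)*(y + 3)*(y + 4)^2*(y - 5)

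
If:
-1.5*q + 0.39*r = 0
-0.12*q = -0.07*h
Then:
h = 0.445714285714286*r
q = 0.26*r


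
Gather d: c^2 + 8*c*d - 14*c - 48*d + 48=c^2 - 14*c + d*(8*c - 48) + 48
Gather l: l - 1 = l - 1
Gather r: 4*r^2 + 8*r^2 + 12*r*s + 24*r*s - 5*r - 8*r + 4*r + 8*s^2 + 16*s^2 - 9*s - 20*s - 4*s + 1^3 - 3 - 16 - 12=12*r^2 + r*(36*s - 9) + 24*s^2 - 33*s - 30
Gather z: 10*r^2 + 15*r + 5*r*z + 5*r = 10*r^2 + 5*r*z + 20*r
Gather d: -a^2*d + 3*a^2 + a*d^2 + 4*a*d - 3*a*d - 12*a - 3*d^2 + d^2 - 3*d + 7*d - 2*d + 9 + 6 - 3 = 3*a^2 - 12*a + d^2*(a - 2) + d*(-a^2 + a + 2) + 12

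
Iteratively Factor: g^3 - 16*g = (g + 4)*(g^2 - 4*g) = (g - 4)*(g + 4)*(g)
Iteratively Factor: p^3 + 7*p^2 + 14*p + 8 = (p + 1)*(p^2 + 6*p + 8) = (p + 1)*(p + 4)*(p + 2)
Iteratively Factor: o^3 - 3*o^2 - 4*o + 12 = (o - 2)*(o^2 - o - 6) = (o - 2)*(o + 2)*(o - 3)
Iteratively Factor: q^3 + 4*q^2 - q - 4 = (q - 1)*(q^2 + 5*q + 4) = (q - 1)*(q + 1)*(q + 4)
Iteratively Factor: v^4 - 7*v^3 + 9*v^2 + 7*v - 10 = (v - 1)*(v^3 - 6*v^2 + 3*v + 10) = (v - 1)*(v + 1)*(v^2 - 7*v + 10) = (v - 2)*(v - 1)*(v + 1)*(v - 5)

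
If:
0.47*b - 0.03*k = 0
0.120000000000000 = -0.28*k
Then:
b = -0.03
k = -0.43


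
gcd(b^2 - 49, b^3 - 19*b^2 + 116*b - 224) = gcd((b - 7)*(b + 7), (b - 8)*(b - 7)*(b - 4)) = b - 7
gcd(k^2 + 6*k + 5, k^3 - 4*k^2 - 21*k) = 1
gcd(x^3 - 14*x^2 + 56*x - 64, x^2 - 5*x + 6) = x - 2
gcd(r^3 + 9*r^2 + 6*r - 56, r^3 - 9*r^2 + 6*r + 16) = r - 2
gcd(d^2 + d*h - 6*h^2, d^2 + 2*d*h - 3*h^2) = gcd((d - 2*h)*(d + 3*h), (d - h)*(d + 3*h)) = d + 3*h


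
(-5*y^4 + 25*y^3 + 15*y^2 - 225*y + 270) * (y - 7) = -5*y^5 + 60*y^4 - 160*y^3 - 330*y^2 + 1845*y - 1890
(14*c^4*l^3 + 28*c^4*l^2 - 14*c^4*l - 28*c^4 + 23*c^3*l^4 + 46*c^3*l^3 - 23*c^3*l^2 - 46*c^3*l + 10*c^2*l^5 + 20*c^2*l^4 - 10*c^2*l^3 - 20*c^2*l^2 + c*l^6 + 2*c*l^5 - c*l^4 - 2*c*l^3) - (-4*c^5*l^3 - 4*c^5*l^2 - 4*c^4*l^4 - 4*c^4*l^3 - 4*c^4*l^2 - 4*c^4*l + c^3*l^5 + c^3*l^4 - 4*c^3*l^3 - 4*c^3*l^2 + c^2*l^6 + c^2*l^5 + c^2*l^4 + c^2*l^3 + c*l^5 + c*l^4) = 4*c^5*l^3 + 4*c^5*l^2 + 4*c^4*l^4 + 18*c^4*l^3 + 32*c^4*l^2 - 10*c^4*l - 28*c^4 - c^3*l^5 + 22*c^3*l^4 + 50*c^3*l^3 - 19*c^3*l^2 - 46*c^3*l - c^2*l^6 + 9*c^2*l^5 + 19*c^2*l^4 - 11*c^2*l^3 - 20*c^2*l^2 + c*l^6 + c*l^5 - 2*c*l^4 - 2*c*l^3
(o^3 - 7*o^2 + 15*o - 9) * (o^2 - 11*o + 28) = o^5 - 18*o^4 + 120*o^3 - 370*o^2 + 519*o - 252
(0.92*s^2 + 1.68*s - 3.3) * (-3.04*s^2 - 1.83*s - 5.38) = -2.7968*s^4 - 6.7908*s^3 + 2.008*s^2 - 2.9994*s + 17.754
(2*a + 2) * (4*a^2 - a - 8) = 8*a^3 + 6*a^2 - 18*a - 16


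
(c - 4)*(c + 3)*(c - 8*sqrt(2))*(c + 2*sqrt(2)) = c^4 - 6*sqrt(2)*c^3 - c^3 - 44*c^2 + 6*sqrt(2)*c^2 + 32*c + 72*sqrt(2)*c + 384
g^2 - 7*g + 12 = (g - 4)*(g - 3)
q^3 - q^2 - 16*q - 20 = (q - 5)*(q + 2)^2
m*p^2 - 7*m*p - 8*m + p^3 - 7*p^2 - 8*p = (m + p)*(p - 8)*(p + 1)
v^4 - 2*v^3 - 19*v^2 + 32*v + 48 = (v - 4)*(v - 3)*(v + 1)*(v + 4)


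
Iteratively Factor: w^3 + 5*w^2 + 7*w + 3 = (w + 3)*(w^2 + 2*w + 1) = (w + 1)*(w + 3)*(w + 1)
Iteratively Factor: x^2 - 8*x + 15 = (x - 5)*(x - 3)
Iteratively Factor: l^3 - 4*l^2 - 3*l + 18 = (l - 3)*(l^2 - l - 6) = (l - 3)*(l + 2)*(l - 3)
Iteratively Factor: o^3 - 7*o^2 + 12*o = (o - 3)*(o^2 - 4*o) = o*(o - 3)*(o - 4)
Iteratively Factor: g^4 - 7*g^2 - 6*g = (g + 2)*(g^3 - 2*g^2 - 3*g) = g*(g + 2)*(g^2 - 2*g - 3) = g*(g + 1)*(g + 2)*(g - 3)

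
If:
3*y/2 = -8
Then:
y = -16/3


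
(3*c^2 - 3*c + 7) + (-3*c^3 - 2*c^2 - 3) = -3*c^3 + c^2 - 3*c + 4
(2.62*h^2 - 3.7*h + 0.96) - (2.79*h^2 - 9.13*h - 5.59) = -0.17*h^2 + 5.43*h + 6.55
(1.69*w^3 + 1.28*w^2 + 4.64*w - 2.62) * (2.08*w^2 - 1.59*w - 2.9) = 3.5152*w^5 - 0.0246999999999997*w^4 + 2.715*w^3 - 16.5392*w^2 - 9.2902*w + 7.598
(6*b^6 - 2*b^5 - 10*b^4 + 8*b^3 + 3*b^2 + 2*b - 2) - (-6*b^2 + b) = 6*b^6 - 2*b^5 - 10*b^4 + 8*b^3 + 9*b^2 + b - 2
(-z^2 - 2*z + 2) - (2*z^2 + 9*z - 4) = -3*z^2 - 11*z + 6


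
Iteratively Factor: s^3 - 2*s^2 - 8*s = (s + 2)*(s^2 - 4*s) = (s - 4)*(s + 2)*(s)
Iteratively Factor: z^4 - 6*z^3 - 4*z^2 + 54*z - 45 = (z - 3)*(z^3 - 3*z^2 - 13*z + 15) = (z - 5)*(z - 3)*(z^2 + 2*z - 3) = (z - 5)*(z - 3)*(z + 3)*(z - 1)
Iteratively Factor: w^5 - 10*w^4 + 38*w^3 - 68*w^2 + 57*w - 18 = (w - 2)*(w^4 - 8*w^3 + 22*w^2 - 24*w + 9) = (w - 3)*(w - 2)*(w^3 - 5*w^2 + 7*w - 3) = (w - 3)*(w - 2)*(w - 1)*(w^2 - 4*w + 3) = (w - 3)*(w - 2)*(w - 1)^2*(w - 3)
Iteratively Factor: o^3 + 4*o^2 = (o)*(o^2 + 4*o) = o^2*(o + 4)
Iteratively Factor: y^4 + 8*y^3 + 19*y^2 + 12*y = (y + 3)*(y^3 + 5*y^2 + 4*y) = (y + 3)*(y + 4)*(y^2 + y) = y*(y + 3)*(y + 4)*(y + 1)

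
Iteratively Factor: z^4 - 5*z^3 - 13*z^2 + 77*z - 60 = (z - 1)*(z^3 - 4*z^2 - 17*z + 60) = (z - 5)*(z - 1)*(z^2 + z - 12) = (z - 5)*(z - 1)*(z + 4)*(z - 3)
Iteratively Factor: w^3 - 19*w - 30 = (w + 3)*(w^2 - 3*w - 10) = (w - 5)*(w + 3)*(w + 2)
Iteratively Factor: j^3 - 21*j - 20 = (j + 1)*(j^2 - j - 20) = (j - 5)*(j + 1)*(j + 4)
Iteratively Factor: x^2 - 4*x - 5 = (x - 5)*(x + 1)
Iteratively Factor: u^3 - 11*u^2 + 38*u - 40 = (u - 2)*(u^2 - 9*u + 20) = (u - 5)*(u - 2)*(u - 4)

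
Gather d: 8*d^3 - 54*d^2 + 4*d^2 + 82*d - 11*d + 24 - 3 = 8*d^3 - 50*d^2 + 71*d + 21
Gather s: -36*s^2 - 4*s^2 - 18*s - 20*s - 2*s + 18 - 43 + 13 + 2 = -40*s^2 - 40*s - 10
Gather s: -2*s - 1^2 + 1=-2*s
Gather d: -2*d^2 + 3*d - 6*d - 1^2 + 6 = -2*d^2 - 3*d + 5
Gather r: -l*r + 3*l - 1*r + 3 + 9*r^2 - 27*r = 3*l + 9*r^2 + r*(-l - 28) + 3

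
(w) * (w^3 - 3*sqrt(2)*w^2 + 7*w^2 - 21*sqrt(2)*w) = w^4 - 3*sqrt(2)*w^3 + 7*w^3 - 21*sqrt(2)*w^2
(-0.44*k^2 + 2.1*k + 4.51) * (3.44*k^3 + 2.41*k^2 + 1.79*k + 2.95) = -1.5136*k^5 + 6.1636*k^4 + 19.7878*k^3 + 13.3301*k^2 + 14.2679*k + 13.3045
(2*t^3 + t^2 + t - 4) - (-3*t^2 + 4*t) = 2*t^3 + 4*t^2 - 3*t - 4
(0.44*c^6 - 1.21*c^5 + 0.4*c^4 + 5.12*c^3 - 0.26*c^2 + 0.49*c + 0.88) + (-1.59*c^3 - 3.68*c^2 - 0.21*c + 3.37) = 0.44*c^6 - 1.21*c^5 + 0.4*c^4 + 3.53*c^3 - 3.94*c^2 + 0.28*c + 4.25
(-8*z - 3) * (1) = -8*z - 3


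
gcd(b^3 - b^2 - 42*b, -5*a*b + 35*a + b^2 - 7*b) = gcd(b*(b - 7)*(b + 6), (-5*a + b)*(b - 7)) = b - 7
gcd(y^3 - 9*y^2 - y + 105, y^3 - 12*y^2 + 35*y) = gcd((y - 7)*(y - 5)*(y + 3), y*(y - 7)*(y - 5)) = y^2 - 12*y + 35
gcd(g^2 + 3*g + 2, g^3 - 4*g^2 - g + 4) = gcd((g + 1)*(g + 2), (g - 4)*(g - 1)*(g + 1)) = g + 1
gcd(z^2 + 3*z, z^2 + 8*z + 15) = z + 3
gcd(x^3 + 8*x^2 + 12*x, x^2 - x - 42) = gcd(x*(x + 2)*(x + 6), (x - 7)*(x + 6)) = x + 6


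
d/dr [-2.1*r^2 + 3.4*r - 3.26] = 3.4 - 4.2*r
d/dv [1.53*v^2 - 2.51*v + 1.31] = 3.06*v - 2.51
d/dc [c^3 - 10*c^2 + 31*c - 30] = 3*c^2 - 20*c + 31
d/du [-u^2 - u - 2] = -2*u - 1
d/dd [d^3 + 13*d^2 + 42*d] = 3*d^2 + 26*d + 42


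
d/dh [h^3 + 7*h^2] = h*(3*h + 14)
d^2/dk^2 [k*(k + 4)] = 2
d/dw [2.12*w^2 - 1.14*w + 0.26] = 4.24*w - 1.14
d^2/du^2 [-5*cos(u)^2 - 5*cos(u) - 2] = 5*cos(u) + 10*cos(2*u)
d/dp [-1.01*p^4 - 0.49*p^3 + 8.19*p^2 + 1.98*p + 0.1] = -4.04*p^3 - 1.47*p^2 + 16.38*p + 1.98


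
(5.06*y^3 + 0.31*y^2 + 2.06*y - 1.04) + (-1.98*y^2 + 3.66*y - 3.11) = 5.06*y^3 - 1.67*y^2 + 5.72*y - 4.15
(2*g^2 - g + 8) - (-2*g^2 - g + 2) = 4*g^2 + 6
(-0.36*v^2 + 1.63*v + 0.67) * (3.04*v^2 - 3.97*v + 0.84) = -1.0944*v^4 + 6.3844*v^3 - 4.7367*v^2 - 1.2907*v + 0.5628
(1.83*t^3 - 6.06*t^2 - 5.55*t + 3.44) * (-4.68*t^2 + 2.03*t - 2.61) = -8.5644*t^5 + 32.0757*t^4 + 8.8959*t^3 - 11.5491*t^2 + 21.4687*t - 8.9784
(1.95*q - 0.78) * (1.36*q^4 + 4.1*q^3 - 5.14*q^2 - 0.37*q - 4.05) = 2.652*q^5 + 6.9342*q^4 - 13.221*q^3 + 3.2877*q^2 - 7.6089*q + 3.159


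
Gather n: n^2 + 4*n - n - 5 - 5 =n^2 + 3*n - 10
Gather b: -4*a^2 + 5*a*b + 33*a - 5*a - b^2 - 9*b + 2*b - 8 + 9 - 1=-4*a^2 + 28*a - b^2 + b*(5*a - 7)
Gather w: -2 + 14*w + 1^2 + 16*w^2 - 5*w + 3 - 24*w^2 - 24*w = -8*w^2 - 15*w + 2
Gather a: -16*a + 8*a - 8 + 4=-8*a - 4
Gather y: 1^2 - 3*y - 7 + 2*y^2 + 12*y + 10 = 2*y^2 + 9*y + 4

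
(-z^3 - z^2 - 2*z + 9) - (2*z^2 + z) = -z^3 - 3*z^2 - 3*z + 9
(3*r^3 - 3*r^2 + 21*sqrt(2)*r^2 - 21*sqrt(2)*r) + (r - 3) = 3*r^3 - 3*r^2 + 21*sqrt(2)*r^2 - 21*sqrt(2)*r + r - 3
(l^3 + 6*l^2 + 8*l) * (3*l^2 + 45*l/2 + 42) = 3*l^5 + 81*l^4/2 + 201*l^3 + 432*l^2 + 336*l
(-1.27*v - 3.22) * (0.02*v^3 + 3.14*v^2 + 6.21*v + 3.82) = -0.0254*v^4 - 4.0522*v^3 - 17.9975*v^2 - 24.8476*v - 12.3004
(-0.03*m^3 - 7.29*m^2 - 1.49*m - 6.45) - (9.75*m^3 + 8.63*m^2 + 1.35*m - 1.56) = -9.78*m^3 - 15.92*m^2 - 2.84*m - 4.89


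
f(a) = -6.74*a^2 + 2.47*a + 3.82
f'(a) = 2.47 - 13.48*a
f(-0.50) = 0.90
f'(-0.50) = 9.21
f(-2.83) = -57.15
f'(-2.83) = 40.62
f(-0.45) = 1.34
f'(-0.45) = 8.54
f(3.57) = -73.26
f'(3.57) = -45.65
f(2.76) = -40.71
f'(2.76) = -34.73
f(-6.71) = -316.22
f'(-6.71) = 92.92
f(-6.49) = -296.10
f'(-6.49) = 89.96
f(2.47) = -31.20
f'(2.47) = -30.83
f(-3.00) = -64.25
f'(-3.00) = 42.91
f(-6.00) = -253.64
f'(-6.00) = 83.35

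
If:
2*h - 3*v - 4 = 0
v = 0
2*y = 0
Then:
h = 2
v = 0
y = 0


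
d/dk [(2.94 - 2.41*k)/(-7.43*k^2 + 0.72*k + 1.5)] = (-17.9063*k^2 + 43.6884*k - 5.7318)/(55.2049*k^4 - 10.6992*k^3 - 21.7716*k^2 + 2.16*k + 2.25)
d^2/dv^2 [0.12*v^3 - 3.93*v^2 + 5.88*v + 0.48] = 0.72*v - 7.86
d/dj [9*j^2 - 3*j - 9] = 18*j - 3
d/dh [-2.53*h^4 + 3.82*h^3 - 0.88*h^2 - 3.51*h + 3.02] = -10.12*h^3 + 11.46*h^2 - 1.76*h - 3.51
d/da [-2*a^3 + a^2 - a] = -6*a^2 + 2*a - 1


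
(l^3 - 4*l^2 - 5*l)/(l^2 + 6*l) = (l^2 - 4*l - 5)/(l + 6)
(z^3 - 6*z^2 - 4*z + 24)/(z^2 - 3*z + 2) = (z^2 - 4*z - 12)/(z - 1)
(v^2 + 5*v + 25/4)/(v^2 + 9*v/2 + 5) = (v + 5/2)/(v + 2)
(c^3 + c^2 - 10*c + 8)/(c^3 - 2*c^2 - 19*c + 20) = (c - 2)/(c - 5)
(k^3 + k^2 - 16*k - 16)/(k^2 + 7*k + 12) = (k^2 - 3*k - 4)/(k + 3)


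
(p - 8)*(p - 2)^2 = p^3 - 12*p^2 + 36*p - 32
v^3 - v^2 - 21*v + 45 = (v - 3)^2*(v + 5)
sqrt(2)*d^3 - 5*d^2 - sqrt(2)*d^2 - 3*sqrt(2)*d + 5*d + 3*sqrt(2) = (d - 1)*(d - 3*sqrt(2))*(sqrt(2)*d + 1)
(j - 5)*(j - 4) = j^2 - 9*j + 20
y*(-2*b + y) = -2*b*y + y^2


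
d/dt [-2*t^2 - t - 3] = -4*t - 1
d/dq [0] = 0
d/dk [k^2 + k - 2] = 2*k + 1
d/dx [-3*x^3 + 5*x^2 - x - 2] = -9*x^2 + 10*x - 1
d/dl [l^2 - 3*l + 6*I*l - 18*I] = 2*l - 3 + 6*I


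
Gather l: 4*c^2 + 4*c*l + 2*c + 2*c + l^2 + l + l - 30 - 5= 4*c^2 + 4*c + l^2 + l*(4*c + 2) - 35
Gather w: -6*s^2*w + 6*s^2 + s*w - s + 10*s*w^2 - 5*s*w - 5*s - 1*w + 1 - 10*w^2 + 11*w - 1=6*s^2 - 6*s + w^2*(10*s - 10) + w*(-6*s^2 - 4*s + 10)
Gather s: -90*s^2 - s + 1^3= -90*s^2 - s + 1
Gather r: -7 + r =r - 7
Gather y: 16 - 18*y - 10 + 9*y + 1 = 7 - 9*y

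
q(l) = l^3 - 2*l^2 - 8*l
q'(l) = 3*l^2 - 4*l - 8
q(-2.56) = -9.40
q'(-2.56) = 21.90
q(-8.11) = -600.08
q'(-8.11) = 221.76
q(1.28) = -11.42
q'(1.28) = -8.20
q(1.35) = -11.98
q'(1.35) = -7.93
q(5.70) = 74.61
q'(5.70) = 66.67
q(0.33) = -2.82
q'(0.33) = -8.99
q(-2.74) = -13.67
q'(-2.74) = 25.48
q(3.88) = -2.74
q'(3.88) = 21.64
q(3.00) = -15.00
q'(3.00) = 7.00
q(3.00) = -15.00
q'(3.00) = 7.00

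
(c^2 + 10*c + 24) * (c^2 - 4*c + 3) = c^4 + 6*c^3 - 13*c^2 - 66*c + 72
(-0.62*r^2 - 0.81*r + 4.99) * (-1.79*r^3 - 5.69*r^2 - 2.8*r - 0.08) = 1.1098*r^5 + 4.9777*r^4 - 2.5872*r^3 - 26.0755*r^2 - 13.9072*r - 0.3992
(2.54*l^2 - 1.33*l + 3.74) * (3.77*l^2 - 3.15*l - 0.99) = 9.5758*l^4 - 13.0151*l^3 + 15.7747*l^2 - 10.4643*l - 3.7026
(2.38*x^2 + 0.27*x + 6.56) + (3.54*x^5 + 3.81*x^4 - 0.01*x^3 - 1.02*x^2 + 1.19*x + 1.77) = 3.54*x^5 + 3.81*x^4 - 0.01*x^3 + 1.36*x^2 + 1.46*x + 8.33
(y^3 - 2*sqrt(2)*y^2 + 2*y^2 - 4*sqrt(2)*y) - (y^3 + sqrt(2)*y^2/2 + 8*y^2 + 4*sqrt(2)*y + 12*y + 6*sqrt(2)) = -6*y^2 - 5*sqrt(2)*y^2/2 - 12*y - 8*sqrt(2)*y - 6*sqrt(2)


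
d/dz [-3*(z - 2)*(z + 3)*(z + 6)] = 3*z*(-3*z - 14)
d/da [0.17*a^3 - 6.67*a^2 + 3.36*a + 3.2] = 0.51*a^2 - 13.34*a + 3.36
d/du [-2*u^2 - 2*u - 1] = -4*u - 2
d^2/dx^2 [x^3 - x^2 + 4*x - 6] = 6*x - 2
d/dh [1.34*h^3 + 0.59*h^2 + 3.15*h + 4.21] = 4.02*h^2 + 1.18*h + 3.15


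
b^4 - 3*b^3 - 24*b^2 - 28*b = b*(b - 7)*(b + 2)^2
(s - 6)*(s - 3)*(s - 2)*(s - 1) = s^4 - 12*s^3 + 47*s^2 - 72*s + 36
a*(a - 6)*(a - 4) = a^3 - 10*a^2 + 24*a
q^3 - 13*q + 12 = (q - 3)*(q - 1)*(q + 4)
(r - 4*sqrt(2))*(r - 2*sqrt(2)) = r^2 - 6*sqrt(2)*r + 16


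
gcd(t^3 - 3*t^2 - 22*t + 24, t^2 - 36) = t - 6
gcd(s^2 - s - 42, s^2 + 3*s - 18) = s + 6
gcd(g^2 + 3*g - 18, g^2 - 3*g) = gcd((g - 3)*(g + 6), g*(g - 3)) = g - 3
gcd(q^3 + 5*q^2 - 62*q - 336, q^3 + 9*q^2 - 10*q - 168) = q^2 + 13*q + 42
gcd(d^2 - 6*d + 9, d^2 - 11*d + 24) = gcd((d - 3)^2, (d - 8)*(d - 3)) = d - 3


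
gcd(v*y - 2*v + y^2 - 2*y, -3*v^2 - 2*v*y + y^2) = v + y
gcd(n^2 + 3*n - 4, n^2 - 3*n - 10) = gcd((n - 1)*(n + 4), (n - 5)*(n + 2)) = 1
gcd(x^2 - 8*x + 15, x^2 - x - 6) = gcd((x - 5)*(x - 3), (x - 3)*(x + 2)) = x - 3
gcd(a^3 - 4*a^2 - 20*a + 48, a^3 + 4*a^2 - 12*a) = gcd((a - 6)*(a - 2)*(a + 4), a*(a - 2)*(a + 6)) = a - 2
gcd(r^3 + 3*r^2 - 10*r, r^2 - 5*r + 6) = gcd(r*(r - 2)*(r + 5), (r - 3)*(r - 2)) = r - 2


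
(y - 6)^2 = y^2 - 12*y + 36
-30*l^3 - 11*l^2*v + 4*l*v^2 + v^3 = (-3*l + v)*(2*l + v)*(5*l + v)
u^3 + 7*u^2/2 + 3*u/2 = u*(u + 1/2)*(u + 3)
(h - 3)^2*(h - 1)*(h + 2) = h^4 - 5*h^3 + h^2 + 21*h - 18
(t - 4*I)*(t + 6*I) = t^2 + 2*I*t + 24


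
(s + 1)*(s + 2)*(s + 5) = s^3 + 8*s^2 + 17*s + 10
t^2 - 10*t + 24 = (t - 6)*(t - 4)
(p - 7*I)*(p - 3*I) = p^2 - 10*I*p - 21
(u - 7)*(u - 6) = u^2 - 13*u + 42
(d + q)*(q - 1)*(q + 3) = d*q^2 + 2*d*q - 3*d + q^3 + 2*q^2 - 3*q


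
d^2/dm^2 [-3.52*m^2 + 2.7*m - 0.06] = -7.04000000000000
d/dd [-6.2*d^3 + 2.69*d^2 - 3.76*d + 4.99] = -18.6*d^2 + 5.38*d - 3.76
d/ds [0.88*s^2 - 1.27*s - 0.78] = 1.76*s - 1.27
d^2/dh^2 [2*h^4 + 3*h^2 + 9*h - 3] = 24*h^2 + 6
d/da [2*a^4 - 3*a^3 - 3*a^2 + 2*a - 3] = 8*a^3 - 9*a^2 - 6*a + 2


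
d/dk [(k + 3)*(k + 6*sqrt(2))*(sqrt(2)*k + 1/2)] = 3*sqrt(2)*k^2 + 6*sqrt(2)*k + 25*k + 3*sqrt(2) + 75/2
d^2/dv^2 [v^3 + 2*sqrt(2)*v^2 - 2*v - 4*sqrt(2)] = 6*v + 4*sqrt(2)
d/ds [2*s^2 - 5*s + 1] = 4*s - 5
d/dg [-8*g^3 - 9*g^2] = 6*g*(-4*g - 3)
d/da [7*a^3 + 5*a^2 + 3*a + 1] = 21*a^2 + 10*a + 3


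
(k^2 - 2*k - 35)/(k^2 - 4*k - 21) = (k + 5)/(k + 3)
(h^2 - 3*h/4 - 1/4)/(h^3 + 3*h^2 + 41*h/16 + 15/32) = 8*(h - 1)/(8*h^2 + 22*h + 15)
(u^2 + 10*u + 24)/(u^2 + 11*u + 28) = (u + 6)/(u + 7)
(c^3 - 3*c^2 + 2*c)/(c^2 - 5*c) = (c^2 - 3*c + 2)/(c - 5)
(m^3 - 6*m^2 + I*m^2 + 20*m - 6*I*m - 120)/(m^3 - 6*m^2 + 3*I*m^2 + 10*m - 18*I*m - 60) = (m - 4*I)/(m - 2*I)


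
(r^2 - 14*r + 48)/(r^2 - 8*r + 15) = (r^2 - 14*r + 48)/(r^2 - 8*r + 15)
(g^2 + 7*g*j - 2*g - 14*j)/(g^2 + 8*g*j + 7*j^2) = (g - 2)/(g + j)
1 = 1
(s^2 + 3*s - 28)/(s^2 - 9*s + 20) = (s + 7)/(s - 5)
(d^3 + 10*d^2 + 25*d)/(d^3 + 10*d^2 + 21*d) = (d^2 + 10*d + 25)/(d^2 + 10*d + 21)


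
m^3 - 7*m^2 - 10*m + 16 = (m - 8)*(m - 1)*(m + 2)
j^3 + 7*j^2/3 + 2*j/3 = j*(j + 1/3)*(j + 2)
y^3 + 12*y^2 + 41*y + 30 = (y + 1)*(y + 5)*(y + 6)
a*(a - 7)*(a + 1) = a^3 - 6*a^2 - 7*a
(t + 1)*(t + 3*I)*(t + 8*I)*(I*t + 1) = I*t^4 - 10*t^3 + I*t^3 - 10*t^2 - 13*I*t^2 - 24*t - 13*I*t - 24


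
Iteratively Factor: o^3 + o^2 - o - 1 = (o - 1)*(o^2 + 2*o + 1) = (o - 1)*(o + 1)*(o + 1)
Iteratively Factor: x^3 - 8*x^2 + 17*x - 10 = (x - 5)*(x^2 - 3*x + 2) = (x - 5)*(x - 2)*(x - 1)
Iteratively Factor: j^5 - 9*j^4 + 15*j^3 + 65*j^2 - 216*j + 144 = (j - 4)*(j^4 - 5*j^3 - 5*j^2 + 45*j - 36) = (j - 4)*(j - 1)*(j^3 - 4*j^2 - 9*j + 36) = (j - 4)*(j - 1)*(j + 3)*(j^2 - 7*j + 12) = (j - 4)^2*(j - 1)*(j + 3)*(j - 3)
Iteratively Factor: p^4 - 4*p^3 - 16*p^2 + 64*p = (p - 4)*(p^3 - 16*p) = (p - 4)^2*(p^2 + 4*p) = (p - 4)^2*(p + 4)*(p)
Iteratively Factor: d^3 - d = (d)*(d^2 - 1) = d*(d + 1)*(d - 1)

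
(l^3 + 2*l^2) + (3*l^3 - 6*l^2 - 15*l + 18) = 4*l^3 - 4*l^2 - 15*l + 18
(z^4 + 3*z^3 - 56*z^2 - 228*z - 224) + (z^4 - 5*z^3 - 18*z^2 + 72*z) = 2*z^4 - 2*z^3 - 74*z^2 - 156*z - 224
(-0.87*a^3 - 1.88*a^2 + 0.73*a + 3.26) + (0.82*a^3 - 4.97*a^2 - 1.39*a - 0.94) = -0.05*a^3 - 6.85*a^2 - 0.66*a + 2.32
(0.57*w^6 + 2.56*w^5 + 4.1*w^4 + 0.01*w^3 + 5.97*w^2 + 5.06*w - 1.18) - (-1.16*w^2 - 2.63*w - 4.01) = 0.57*w^6 + 2.56*w^5 + 4.1*w^4 + 0.01*w^3 + 7.13*w^2 + 7.69*w + 2.83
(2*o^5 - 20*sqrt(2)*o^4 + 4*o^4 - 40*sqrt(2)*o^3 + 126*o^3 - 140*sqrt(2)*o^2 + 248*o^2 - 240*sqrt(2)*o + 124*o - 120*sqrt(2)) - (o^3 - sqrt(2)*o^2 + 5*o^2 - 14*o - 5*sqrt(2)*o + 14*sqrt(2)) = 2*o^5 - 20*sqrt(2)*o^4 + 4*o^4 - 40*sqrt(2)*o^3 + 125*o^3 - 139*sqrt(2)*o^2 + 243*o^2 - 235*sqrt(2)*o + 138*o - 134*sqrt(2)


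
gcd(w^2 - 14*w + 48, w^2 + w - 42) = w - 6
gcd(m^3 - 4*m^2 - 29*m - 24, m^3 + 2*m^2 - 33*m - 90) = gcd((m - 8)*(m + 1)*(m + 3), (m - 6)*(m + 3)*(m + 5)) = m + 3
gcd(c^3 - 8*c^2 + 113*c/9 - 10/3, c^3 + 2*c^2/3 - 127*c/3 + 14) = c^2 - 19*c/3 + 2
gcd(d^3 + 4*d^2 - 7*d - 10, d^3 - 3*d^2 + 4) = d^2 - d - 2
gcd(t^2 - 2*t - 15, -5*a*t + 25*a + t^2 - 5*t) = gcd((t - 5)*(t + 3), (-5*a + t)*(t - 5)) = t - 5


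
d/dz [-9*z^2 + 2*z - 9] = 2 - 18*z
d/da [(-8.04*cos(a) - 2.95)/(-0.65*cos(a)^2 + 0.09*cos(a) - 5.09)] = (5.226*cos(a)^2 + 3.835*cos(a) - 41.1891)*sin(a)/(0.4225*cos(a)^4 - 0.117*cos(a)^3 + 6.6251*cos(a)^2 - 0.9162*cos(a) + 25.9081)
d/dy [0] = 0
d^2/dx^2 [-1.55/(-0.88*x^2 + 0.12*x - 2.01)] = (-2.40064*x^2 + 0.32736*x + 1.55*(1.76*x - 0.12)*(3.52*x - 0.24) - 5.48328)/(0.88*x^2 - 0.12*x + 2.01)^3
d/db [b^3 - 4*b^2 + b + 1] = 3*b^2 - 8*b + 1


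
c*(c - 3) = c^2 - 3*c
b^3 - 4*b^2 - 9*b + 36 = (b - 4)*(b - 3)*(b + 3)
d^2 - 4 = (d - 2)*(d + 2)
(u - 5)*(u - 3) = u^2 - 8*u + 15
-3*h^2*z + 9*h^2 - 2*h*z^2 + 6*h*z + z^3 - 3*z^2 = (-3*h + z)*(h + z)*(z - 3)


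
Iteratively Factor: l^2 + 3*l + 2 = (l + 2)*(l + 1)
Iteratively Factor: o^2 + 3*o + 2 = (o + 2)*(o + 1)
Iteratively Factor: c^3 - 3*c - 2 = (c - 2)*(c^2 + 2*c + 1) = (c - 2)*(c + 1)*(c + 1)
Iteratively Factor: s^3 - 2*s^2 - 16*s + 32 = (s - 4)*(s^2 + 2*s - 8) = (s - 4)*(s - 2)*(s + 4)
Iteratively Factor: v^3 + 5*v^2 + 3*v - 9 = (v + 3)*(v^2 + 2*v - 3) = (v - 1)*(v + 3)*(v + 3)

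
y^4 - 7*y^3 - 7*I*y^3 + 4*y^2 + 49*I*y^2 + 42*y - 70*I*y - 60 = (y - 5)*(y - 2)*(y - 6*I)*(y - I)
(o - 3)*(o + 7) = o^2 + 4*o - 21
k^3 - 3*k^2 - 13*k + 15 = (k - 5)*(k - 1)*(k + 3)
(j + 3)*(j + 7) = j^2 + 10*j + 21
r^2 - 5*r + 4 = (r - 4)*(r - 1)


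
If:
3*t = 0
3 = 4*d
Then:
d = 3/4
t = 0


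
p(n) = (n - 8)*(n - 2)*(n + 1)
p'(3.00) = -21.00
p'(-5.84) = 213.44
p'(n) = (n - 8)*(n - 2) + (n - 8)*(n + 1) + (n - 2)*(n + 1) = 3*n^2 - 18*n + 6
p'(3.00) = -21.00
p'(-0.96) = 26.04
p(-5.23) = -404.61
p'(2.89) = -20.96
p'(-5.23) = 182.20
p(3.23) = -24.82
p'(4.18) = -16.82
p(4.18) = -43.14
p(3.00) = -20.00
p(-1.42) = -13.53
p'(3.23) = -20.84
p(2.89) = -17.69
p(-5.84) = -525.17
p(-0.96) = 1.06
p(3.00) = -20.00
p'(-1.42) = 37.61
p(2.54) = -10.44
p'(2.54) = -20.37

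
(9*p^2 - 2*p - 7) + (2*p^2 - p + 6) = 11*p^2 - 3*p - 1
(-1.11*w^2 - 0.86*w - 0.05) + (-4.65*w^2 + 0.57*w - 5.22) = -5.76*w^2 - 0.29*w - 5.27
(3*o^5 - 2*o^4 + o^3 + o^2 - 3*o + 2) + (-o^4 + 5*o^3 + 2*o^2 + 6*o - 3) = 3*o^5 - 3*o^4 + 6*o^3 + 3*o^2 + 3*o - 1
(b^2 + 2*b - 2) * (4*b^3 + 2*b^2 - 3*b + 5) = 4*b^5 + 10*b^4 - 7*b^3 - 5*b^2 + 16*b - 10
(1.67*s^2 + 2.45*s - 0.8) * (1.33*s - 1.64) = 2.2211*s^3 + 0.519700000000001*s^2 - 5.082*s + 1.312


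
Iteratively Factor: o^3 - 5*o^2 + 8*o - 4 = (o - 2)*(o^2 - 3*o + 2) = (o - 2)^2*(o - 1)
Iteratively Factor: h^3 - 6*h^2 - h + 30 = (h - 5)*(h^2 - h - 6) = (h - 5)*(h - 3)*(h + 2)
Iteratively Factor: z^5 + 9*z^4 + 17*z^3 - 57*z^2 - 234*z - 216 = (z - 3)*(z^4 + 12*z^3 + 53*z^2 + 102*z + 72) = (z - 3)*(z + 2)*(z^3 + 10*z^2 + 33*z + 36) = (z - 3)*(z + 2)*(z + 3)*(z^2 + 7*z + 12) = (z - 3)*(z + 2)*(z + 3)^2*(z + 4)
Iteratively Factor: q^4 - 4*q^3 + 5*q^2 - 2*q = (q)*(q^3 - 4*q^2 + 5*q - 2) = q*(q - 1)*(q^2 - 3*q + 2) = q*(q - 2)*(q - 1)*(q - 1)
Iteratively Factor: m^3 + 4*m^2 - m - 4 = (m + 4)*(m^2 - 1) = (m - 1)*(m + 4)*(m + 1)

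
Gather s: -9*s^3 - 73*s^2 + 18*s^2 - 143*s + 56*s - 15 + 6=-9*s^3 - 55*s^2 - 87*s - 9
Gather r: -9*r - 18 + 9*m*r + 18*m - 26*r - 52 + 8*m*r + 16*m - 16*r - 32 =34*m + r*(17*m - 51) - 102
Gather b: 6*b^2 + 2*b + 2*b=6*b^2 + 4*b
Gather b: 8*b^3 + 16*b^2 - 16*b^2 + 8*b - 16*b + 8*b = 8*b^3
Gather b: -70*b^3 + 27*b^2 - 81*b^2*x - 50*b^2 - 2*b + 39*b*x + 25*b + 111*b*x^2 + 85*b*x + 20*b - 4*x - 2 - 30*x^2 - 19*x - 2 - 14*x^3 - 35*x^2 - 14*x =-70*b^3 + b^2*(-81*x - 23) + b*(111*x^2 + 124*x + 43) - 14*x^3 - 65*x^2 - 37*x - 4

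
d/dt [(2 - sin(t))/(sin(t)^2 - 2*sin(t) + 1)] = (sin(t) - 3)*cos(t)/(sin(t) - 1)^3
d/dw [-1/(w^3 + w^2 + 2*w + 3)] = (3*w^2 + 2*w + 2)/(w^3 + w^2 + 2*w + 3)^2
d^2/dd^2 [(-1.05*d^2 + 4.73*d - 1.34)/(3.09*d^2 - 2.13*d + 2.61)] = (76.5034560000001*d^3 - 25.957854*d^2 - 175.964994*d + 47.740608)/(29.503629*d^6 - 61.012359*d^5 + 116.818686*d^4 - 112.733019*d^3 + 98.672094*d^2 - 43.529319*d + 17.779581)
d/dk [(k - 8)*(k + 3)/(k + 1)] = (k^2 + 2*k + 19)/(k^2 + 2*k + 1)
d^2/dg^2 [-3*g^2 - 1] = -6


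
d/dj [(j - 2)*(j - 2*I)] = 2*j - 2 - 2*I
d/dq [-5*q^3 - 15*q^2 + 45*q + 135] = -15*q^2 - 30*q + 45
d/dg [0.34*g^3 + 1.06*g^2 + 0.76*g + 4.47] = 1.02*g^2 + 2.12*g + 0.76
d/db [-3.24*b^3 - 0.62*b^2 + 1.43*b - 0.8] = -9.72*b^2 - 1.24*b + 1.43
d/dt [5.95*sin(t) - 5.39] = 5.95*cos(t)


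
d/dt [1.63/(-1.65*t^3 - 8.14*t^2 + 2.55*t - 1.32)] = (8.0685*t^2 + 26.5364*t - 4.1565)/(1.65*t^3 + 8.14*t^2 - 2.55*t + 1.32)^2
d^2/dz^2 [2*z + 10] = 0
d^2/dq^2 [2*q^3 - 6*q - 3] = 12*q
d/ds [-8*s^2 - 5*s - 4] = -16*s - 5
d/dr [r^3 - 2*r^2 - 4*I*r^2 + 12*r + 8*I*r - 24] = 3*r^2 - 4*r - 8*I*r + 12 + 8*I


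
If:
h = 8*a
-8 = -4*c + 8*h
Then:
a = h/8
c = 2*h + 2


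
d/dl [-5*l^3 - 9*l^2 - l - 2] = -15*l^2 - 18*l - 1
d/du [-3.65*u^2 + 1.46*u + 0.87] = 1.46 - 7.3*u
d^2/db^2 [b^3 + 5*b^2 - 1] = 6*b + 10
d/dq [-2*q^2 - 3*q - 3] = -4*q - 3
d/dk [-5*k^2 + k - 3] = 1 - 10*k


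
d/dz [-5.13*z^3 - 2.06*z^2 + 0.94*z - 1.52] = -15.39*z^2 - 4.12*z + 0.94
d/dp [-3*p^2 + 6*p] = 6 - 6*p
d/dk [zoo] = 0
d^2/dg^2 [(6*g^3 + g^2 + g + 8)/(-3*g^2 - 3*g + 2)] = 4*(-45*g^3 - 63*g^2 - 153*g - 65)/(27*g^6 + 81*g^5 + 27*g^4 - 81*g^3 - 18*g^2 + 36*g - 8)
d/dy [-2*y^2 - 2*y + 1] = -4*y - 2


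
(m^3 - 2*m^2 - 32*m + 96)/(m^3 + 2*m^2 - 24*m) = (m - 4)/m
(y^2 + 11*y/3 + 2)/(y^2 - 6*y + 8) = (y^2 + 11*y/3 + 2)/(y^2 - 6*y + 8)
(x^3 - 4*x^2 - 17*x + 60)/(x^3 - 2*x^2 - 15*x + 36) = (x - 5)/(x - 3)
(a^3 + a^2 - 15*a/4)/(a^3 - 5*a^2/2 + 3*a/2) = (a + 5/2)/(a - 1)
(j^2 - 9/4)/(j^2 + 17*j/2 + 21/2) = (j - 3/2)/(j + 7)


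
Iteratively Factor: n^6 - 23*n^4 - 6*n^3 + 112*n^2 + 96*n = (n + 2)*(n^5 - 2*n^4 - 19*n^3 + 32*n^2 + 48*n) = (n + 1)*(n + 2)*(n^4 - 3*n^3 - 16*n^2 + 48*n) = (n + 1)*(n + 2)*(n + 4)*(n^3 - 7*n^2 + 12*n) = n*(n + 1)*(n + 2)*(n + 4)*(n^2 - 7*n + 12) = n*(n - 4)*(n + 1)*(n + 2)*(n + 4)*(n - 3)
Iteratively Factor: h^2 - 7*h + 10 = (h - 5)*(h - 2)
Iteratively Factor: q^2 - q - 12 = (q + 3)*(q - 4)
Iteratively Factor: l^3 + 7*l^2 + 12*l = (l + 4)*(l^2 + 3*l) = (l + 3)*(l + 4)*(l)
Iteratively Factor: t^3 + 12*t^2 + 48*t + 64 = (t + 4)*(t^2 + 8*t + 16) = (t + 4)^2*(t + 4)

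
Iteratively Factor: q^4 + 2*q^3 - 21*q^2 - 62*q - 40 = (q + 4)*(q^3 - 2*q^2 - 13*q - 10) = (q - 5)*(q + 4)*(q^2 + 3*q + 2) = (q - 5)*(q + 2)*(q + 4)*(q + 1)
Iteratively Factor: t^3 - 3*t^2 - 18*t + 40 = (t + 4)*(t^2 - 7*t + 10) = (t - 2)*(t + 4)*(t - 5)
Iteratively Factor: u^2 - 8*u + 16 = (u - 4)*(u - 4)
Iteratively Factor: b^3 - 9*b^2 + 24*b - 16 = (b - 4)*(b^2 - 5*b + 4) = (b - 4)^2*(b - 1)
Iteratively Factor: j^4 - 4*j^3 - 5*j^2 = (j - 5)*(j^3 + j^2) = j*(j - 5)*(j^2 + j) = j^2*(j - 5)*(j + 1)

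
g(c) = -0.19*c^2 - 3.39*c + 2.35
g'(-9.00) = 0.03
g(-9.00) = 17.47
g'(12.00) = -7.95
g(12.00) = -65.69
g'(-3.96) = -1.89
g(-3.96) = 12.79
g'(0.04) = -3.41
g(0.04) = 2.21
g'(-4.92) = -1.52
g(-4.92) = 14.43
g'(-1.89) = -2.67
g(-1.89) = 8.08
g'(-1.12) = -2.96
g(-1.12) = 5.91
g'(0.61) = -3.62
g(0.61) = 0.21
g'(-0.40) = -3.24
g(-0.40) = 3.68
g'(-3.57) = -2.03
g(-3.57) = 12.03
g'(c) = -0.38*c - 3.39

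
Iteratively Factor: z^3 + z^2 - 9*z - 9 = (z + 1)*(z^2 - 9) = (z + 1)*(z + 3)*(z - 3)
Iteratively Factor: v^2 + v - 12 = (v - 3)*(v + 4)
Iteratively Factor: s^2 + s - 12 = (s + 4)*(s - 3)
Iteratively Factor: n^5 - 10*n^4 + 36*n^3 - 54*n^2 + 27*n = (n - 3)*(n^4 - 7*n^3 + 15*n^2 - 9*n) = (n - 3)^2*(n^3 - 4*n^2 + 3*n) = (n - 3)^3*(n^2 - n) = (n - 3)^3*(n - 1)*(n)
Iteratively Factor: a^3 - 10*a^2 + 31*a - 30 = (a - 3)*(a^2 - 7*a + 10) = (a - 3)*(a - 2)*(a - 5)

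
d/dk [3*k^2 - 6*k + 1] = 6*k - 6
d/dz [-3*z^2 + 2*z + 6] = 2 - 6*z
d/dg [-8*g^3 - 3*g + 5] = -24*g^2 - 3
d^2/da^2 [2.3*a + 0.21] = 0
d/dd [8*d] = 8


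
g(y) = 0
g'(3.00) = 0.00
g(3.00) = 0.00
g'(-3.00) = 0.00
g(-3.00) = 0.00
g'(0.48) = 0.00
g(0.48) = 0.00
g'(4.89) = 0.00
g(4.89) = 0.00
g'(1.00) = 0.00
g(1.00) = 0.00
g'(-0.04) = 0.00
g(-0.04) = 0.00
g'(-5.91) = 0.00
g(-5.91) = 0.00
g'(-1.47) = 0.00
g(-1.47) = 0.00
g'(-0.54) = 0.00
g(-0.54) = 0.00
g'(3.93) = 0.00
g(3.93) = 0.00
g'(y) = 0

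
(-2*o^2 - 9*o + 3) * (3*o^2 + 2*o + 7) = -6*o^4 - 31*o^3 - 23*o^2 - 57*o + 21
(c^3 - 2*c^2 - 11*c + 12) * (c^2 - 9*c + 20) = c^5 - 11*c^4 + 27*c^3 + 71*c^2 - 328*c + 240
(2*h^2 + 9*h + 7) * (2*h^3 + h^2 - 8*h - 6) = 4*h^5 + 20*h^4 + 7*h^3 - 77*h^2 - 110*h - 42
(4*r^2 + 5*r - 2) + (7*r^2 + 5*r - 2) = 11*r^2 + 10*r - 4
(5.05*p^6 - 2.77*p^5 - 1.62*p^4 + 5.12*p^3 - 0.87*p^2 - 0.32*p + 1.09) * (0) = 0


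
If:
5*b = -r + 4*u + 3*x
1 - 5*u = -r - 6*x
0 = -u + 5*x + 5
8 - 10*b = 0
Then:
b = 4/5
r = 62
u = 15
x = 2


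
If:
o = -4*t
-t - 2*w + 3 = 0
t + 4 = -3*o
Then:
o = -16/11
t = 4/11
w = 29/22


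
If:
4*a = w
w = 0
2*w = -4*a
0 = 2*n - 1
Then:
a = 0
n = 1/2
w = 0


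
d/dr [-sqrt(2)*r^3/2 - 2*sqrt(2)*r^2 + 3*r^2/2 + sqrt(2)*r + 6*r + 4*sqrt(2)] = -3*sqrt(2)*r^2/2 - 4*sqrt(2)*r + 3*r + sqrt(2) + 6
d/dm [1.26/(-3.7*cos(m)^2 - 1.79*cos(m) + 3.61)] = -(9.324*cos(m) + 2.2554)*sin(m)/(3.7*cos(m)^2 + 1.79*cos(m) - 3.61)^2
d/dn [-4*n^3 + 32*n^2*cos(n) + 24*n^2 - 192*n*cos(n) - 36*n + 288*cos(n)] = -32*n^2*sin(n) - 12*n^2 + 192*n*sin(n) + 64*n*cos(n) + 48*n - 288*sin(n) - 192*cos(n) - 36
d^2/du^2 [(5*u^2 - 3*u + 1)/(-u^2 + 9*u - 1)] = 4*(-21*u^3 + 6*u^2 + 9*u - 29)/(u^6 - 27*u^5 + 246*u^4 - 783*u^3 + 246*u^2 - 27*u + 1)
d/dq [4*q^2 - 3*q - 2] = 8*q - 3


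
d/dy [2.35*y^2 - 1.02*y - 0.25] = 4.7*y - 1.02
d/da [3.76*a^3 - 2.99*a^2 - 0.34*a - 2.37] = 11.28*a^2 - 5.98*a - 0.34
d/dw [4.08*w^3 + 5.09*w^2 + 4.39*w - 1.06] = 12.24*w^2 + 10.18*w + 4.39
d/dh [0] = 0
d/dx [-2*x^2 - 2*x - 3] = -4*x - 2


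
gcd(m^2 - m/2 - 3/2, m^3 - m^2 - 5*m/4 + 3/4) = m^2 - m/2 - 3/2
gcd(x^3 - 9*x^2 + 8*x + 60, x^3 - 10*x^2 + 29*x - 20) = x - 5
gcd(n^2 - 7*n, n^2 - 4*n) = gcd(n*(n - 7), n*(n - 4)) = n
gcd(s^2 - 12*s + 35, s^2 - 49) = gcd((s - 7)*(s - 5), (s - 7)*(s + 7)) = s - 7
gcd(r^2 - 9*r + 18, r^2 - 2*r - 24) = r - 6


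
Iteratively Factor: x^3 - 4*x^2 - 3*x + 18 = (x + 2)*(x^2 - 6*x + 9) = (x - 3)*(x + 2)*(x - 3)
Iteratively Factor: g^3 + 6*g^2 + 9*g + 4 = (g + 4)*(g^2 + 2*g + 1) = (g + 1)*(g + 4)*(g + 1)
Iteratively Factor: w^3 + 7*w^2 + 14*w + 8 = (w + 1)*(w^2 + 6*w + 8) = (w + 1)*(w + 4)*(w + 2)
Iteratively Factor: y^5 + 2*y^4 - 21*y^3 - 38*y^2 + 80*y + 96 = (y - 4)*(y^4 + 6*y^3 + 3*y^2 - 26*y - 24) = (y - 4)*(y - 2)*(y^3 + 8*y^2 + 19*y + 12) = (y - 4)*(y - 2)*(y + 4)*(y^2 + 4*y + 3) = (y - 4)*(y - 2)*(y + 3)*(y + 4)*(y + 1)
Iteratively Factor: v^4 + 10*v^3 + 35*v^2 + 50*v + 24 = (v + 3)*(v^3 + 7*v^2 + 14*v + 8) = (v + 2)*(v + 3)*(v^2 + 5*v + 4) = (v + 2)*(v + 3)*(v + 4)*(v + 1)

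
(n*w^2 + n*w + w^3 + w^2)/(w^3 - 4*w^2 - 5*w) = (n + w)/(w - 5)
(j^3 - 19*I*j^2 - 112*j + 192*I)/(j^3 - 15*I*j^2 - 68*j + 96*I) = (j - 8*I)/(j - 4*I)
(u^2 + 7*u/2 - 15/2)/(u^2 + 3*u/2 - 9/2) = (u + 5)/(u + 3)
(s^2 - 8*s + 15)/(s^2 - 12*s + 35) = (s - 3)/(s - 7)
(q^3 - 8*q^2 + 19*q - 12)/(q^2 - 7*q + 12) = q - 1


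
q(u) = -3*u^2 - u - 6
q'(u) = -6*u - 1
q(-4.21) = -54.96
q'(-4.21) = 24.26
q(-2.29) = -19.44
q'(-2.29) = 12.74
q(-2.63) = -24.12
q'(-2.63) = 14.78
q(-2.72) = -25.48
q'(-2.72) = 15.32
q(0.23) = -6.39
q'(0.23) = -2.38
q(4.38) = -67.93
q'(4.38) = -27.28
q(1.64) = -15.71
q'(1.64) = -10.84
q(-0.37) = -6.04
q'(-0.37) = 1.22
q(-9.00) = -240.00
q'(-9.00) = 53.00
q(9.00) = -258.00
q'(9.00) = -55.00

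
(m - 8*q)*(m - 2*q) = m^2 - 10*m*q + 16*q^2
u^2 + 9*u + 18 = (u + 3)*(u + 6)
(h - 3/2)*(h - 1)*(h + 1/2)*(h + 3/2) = h^4 - h^3/2 - 11*h^2/4 + 9*h/8 + 9/8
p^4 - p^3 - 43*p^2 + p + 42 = (p - 7)*(p - 1)*(p + 1)*(p + 6)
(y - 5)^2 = y^2 - 10*y + 25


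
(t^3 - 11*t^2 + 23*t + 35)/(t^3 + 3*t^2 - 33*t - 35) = (t - 7)/(t + 7)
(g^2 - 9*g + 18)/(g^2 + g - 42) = (g - 3)/(g + 7)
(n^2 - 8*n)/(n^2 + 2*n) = (n - 8)/(n + 2)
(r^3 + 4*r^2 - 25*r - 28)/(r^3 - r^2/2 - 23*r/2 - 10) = 2*(r + 7)/(2*r + 5)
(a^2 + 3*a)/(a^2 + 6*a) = (a + 3)/(a + 6)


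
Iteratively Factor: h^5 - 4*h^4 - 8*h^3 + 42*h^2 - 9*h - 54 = (h - 3)*(h^4 - h^3 - 11*h^2 + 9*h + 18) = (h - 3)*(h - 2)*(h^3 + h^2 - 9*h - 9) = (h - 3)*(h - 2)*(h + 1)*(h^2 - 9) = (h - 3)^2*(h - 2)*(h + 1)*(h + 3)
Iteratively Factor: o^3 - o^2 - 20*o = (o)*(o^2 - o - 20) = o*(o - 5)*(o + 4)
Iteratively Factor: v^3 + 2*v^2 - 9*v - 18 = (v + 3)*(v^2 - v - 6) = (v + 2)*(v + 3)*(v - 3)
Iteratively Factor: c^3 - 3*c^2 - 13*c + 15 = (c - 1)*(c^2 - 2*c - 15) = (c - 1)*(c + 3)*(c - 5)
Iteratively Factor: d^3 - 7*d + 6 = (d + 3)*(d^2 - 3*d + 2) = (d - 2)*(d + 3)*(d - 1)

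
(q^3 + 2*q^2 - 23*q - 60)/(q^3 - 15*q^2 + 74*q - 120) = (q^2 + 7*q + 12)/(q^2 - 10*q + 24)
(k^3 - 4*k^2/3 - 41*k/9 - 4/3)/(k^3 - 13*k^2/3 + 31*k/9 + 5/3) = (3*k + 4)/(3*k - 5)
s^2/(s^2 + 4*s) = s/(s + 4)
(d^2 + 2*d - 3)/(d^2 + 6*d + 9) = (d - 1)/(d + 3)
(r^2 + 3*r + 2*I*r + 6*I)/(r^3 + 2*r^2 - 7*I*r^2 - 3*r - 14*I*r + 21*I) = (r + 2*I)/(r^2 - r*(1 + 7*I) + 7*I)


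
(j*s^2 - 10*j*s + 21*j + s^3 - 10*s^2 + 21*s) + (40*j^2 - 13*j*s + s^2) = 40*j^2 + j*s^2 - 23*j*s + 21*j + s^3 - 9*s^2 + 21*s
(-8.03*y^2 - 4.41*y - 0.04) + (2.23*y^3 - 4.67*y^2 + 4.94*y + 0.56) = 2.23*y^3 - 12.7*y^2 + 0.53*y + 0.52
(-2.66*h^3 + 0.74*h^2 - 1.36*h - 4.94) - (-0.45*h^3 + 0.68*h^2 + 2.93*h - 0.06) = -2.21*h^3 + 0.0599999999999999*h^2 - 4.29*h - 4.88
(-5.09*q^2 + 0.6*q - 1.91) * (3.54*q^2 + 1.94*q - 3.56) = -18.0186*q^4 - 7.7506*q^3 + 12.523*q^2 - 5.8414*q + 6.7996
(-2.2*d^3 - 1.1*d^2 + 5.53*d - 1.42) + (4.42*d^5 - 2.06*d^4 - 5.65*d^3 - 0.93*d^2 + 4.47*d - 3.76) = 4.42*d^5 - 2.06*d^4 - 7.85*d^3 - 2.03*d^2 + 10.0*d - 5.18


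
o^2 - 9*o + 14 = (o - 7)*(o - 2)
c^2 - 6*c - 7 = (c - 7)*(c + 1)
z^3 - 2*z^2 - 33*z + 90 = (z - 5)*(z - 3)*(z + 6)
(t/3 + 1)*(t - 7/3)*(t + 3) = t^3/3 + 11*t^2/9 - 5*t/3 - 7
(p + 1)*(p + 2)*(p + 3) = p^3 + 6*p^2 + 11*p + 6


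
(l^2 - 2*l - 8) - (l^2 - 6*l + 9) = 4*l - 17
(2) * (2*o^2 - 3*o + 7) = 4*o^2 - 6*o + 14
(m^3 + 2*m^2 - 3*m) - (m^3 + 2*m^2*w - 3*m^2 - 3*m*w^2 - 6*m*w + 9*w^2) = -2*m^2*w + 5*m^2 + 3*m*w^2 + 6*m*w - 3*m - 9*w^2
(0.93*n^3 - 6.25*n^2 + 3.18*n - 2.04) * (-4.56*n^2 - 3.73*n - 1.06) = -4.2408*n^5 + 25.0311*n^4 + 7.8259*n^3 + 4.066*n^2 + 4.2384*n + 2.1624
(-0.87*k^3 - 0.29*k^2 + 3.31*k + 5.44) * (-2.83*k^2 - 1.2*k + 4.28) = 2.4621*k^5 + 1.8647*k^4 - 12.7429*k^3 - 20.6084*k^2 + 7.6388*k + 23.2832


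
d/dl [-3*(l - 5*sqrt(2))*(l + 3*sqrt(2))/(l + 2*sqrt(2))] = 3*(-l^2 - 4*sqrt(2)*l - 22)/(l^2 + 4*sqrt(2)*l + 8)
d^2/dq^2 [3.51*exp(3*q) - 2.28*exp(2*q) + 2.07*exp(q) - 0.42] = (31.59*exp(2*q) - 9.12*exp(q) + 2.07)*exp(q)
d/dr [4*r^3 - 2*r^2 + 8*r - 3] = 12*r^2 - 4*r + 8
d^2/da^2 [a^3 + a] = 6*a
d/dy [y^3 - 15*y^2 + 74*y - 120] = 3*y^2 - 30*y + 74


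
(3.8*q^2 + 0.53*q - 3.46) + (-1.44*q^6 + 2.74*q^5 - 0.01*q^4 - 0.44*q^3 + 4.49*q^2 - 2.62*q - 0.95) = -1.44*q^6 + 2.74*q^5 - 0.01*q^4 - 0.44*q^3 + 8.29*q^2 - 2.09*q - 4.41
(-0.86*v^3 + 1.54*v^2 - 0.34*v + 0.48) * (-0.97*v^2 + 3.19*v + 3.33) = 0.8342*v^5 - 4.2372*v^4 + 2.3786*v^3 + 3.578*v^2 + 0.399*v + 1.5984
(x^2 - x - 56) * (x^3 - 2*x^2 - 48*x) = x^5 - 3*x^4 - 102*x^3 + 160*x^2 + 2688*x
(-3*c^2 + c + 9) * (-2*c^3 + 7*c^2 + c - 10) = 6*c^5 - 23*c^4 - 14*c^3 + 94*c^2 - c - 90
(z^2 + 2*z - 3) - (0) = z^2 + 2*z - 3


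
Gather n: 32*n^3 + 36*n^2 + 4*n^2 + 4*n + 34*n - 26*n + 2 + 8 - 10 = 32*n^3 + 40*n^2 + 12*n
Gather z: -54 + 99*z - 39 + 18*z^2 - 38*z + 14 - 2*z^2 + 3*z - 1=16*z^2 + 64*z - 80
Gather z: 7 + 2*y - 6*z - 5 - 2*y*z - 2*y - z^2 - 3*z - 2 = -z^2 + z*(-2*y - 9)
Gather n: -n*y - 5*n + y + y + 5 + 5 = n*(-y - 5) + 2*y + 10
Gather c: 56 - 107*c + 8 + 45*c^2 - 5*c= 45*c^2 - 112*c + 64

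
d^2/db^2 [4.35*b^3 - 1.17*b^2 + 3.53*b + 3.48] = 26.1*b - 2.34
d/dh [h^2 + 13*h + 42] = 2*h + 13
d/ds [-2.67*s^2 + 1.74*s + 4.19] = 1.74 - 5.34*s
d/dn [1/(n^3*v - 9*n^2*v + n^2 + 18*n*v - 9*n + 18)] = (-3*n^2*v + 18*n*v - 2*n - 18*v + 9)/(n^3*v - 9*n^2*v + n^2 + 18*n*v - 9*n + 18)^2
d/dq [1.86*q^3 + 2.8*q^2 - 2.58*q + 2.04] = 5.58*q^2 + 5.6*q - 2.58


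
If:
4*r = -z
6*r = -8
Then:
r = -4/3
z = 16/3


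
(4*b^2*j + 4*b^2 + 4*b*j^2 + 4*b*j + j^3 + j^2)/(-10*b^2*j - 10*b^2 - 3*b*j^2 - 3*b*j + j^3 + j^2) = (-2*b - j)/(5*b - j)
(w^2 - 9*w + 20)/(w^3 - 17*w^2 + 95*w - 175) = (w - 4)/(w^2 - 12*w + 35)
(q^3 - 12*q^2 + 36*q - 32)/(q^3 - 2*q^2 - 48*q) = (q^2 - 4*q + 4)/(q*(q + 6))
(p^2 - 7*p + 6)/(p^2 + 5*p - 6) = (p - 6)/(p + 6)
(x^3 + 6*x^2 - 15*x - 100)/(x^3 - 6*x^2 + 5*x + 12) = (x^2 + 10*x + 25)/(x^2 - 2*x - 3)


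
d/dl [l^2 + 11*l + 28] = 2*l + 11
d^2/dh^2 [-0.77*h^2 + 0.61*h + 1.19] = -1.54000000000000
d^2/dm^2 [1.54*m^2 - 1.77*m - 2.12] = 3.08000000000000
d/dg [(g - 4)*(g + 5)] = 2*g + 1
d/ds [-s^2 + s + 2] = 1 - 2*s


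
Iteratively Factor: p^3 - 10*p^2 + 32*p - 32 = (p - 4)*(p^2 - 6*p + 8) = (p - 4)^2*(p - 2)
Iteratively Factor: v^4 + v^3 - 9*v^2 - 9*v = (v + 3)*(v^3 - 2*v^2 - 3*v) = (v + 1)*(v + 3)*(v^2 - 3*v) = v*(v + 1)*(v + 3)*(v - 3)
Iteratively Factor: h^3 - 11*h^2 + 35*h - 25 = (h - 5)*(h^2 - 6*h + 5) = (h - 5)*(h - 1)*(h - 5)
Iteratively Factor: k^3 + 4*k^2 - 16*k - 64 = (k + 4)*(k^2 - 16) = (k + 4)^2*(k - 4)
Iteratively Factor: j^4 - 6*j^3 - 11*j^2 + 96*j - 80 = (j - 5)*(j^3 - j^2 - 16*j + 16) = (j - 5)*(j - 1)*(j^2 - 16) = (j - 5)*(j - 4)*(j - 1)*(j + 4)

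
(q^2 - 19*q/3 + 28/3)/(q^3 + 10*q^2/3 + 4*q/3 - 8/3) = (3*q^2 - 19*q + 28)/(3*q^3 + 10*q^2 + 4*q - 8)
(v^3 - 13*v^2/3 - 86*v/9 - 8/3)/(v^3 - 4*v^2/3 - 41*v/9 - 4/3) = (v - 6)/(v - 3)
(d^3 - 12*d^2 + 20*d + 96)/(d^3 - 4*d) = (d^2 - 14*d + 48)/(d*(d - 2))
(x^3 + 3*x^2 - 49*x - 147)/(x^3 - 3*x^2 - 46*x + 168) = (x^2 - 4*x - 21)/(x^2 - 10*x + 24)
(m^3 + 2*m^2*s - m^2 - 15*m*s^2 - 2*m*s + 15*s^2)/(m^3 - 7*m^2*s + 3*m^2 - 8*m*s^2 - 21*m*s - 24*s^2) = (-m^3 - 2*m^2*s + m^2 + 15*m*s^2 + 2*m*s - 15*s^2)/(-m^3 + 7*m^2*s - 3*m^2 + 8*m*s^2 + 21*m*s + 24*s^2)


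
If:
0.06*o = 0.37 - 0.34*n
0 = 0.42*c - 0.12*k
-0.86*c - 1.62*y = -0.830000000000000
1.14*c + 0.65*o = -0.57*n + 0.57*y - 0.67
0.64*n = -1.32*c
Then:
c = -0.56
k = -1.95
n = 1.15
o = -0.35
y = 0.81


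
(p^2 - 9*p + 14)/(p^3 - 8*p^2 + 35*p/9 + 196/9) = 9*(p - 2)/(9*p^2 - 9*p - 28)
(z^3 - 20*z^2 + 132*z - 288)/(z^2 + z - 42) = (z^2 - 14*z + 48)/(z + 7)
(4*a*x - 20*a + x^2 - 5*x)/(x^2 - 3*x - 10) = (4*a + x)/(x + 2)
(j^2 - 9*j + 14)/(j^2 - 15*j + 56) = (j - 2)/(j - 8)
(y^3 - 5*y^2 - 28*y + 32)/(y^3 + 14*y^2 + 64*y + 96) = (y^2 - 9*y + 8)/(y^2 + 10*y + 24)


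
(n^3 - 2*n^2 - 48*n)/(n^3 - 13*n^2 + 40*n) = (n + 6)/(n - 5)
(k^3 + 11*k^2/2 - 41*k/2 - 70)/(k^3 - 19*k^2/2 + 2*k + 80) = (k + 7)/(k - 8)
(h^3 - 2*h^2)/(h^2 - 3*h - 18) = h^2*(2 - h)/(-h^2 + 3*h + 18)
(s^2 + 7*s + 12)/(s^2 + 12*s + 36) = (s^2 + 7*s + 12)/(s^2 + 12*s + 36)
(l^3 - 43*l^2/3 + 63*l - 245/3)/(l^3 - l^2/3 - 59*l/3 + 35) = (l^2 - 12*l + 35)/(l^2 + 2*l - 15)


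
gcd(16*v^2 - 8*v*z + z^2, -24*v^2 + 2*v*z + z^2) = -4*v + z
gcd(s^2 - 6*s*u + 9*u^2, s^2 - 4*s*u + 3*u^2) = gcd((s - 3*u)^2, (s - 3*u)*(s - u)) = s - 3*u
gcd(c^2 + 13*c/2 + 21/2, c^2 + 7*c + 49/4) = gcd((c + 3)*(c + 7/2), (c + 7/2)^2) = c + 7/2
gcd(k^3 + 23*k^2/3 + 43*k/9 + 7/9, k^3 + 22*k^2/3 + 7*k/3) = k^2 + 22*k/3 + 7/3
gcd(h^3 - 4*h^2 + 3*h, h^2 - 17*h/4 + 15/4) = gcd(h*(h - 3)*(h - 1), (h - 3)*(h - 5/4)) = h - 3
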